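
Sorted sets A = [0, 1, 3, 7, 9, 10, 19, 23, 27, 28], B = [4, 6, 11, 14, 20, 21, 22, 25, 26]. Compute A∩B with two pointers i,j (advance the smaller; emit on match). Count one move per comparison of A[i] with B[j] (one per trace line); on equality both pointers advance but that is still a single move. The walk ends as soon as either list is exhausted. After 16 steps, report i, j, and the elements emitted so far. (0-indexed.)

[i=0,j=0] 0<4 → i++
[i=1,j=0] 1<4 → i++
[i=2,j=0] 3<4 → i++
[i=3,j=0] 7>4 → j++
[i=3,j=1] 7>6 → j++
[i=3,j=2] 7<11 → i++
[i=4,j=2] 9<11 → i++
[i=5,j=2] 10<11 → i++
[i=6,j=2] 19>11 → j++
[i=6,j=3] 19>14 → j++
[i=6,j=4] 19<20 → i++
[i=7,j=4] 23>20 → j++
[i=7,j=5] 23>21 → j++
[i=7,j=6] 23>22 → j++
[i=7,j=7] 23<25 → i++
[i=8,j=7] 27>25 → j++

i=8, j=8, emitted=[]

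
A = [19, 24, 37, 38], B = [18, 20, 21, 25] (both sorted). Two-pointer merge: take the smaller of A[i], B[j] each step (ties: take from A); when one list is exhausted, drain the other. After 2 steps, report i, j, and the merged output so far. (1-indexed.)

i=2, j=2, merged so far=[18, 19]

i=1 j=1: A[i]=19>B[j]=18 take 18, j++
i=1 j=2: A[i]=19<=B[j]=20 take 19, i++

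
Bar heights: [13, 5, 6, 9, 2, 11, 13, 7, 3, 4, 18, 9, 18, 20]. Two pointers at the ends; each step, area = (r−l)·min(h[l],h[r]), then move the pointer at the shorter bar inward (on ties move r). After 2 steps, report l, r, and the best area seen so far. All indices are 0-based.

l=2, r=13, best area=169

l=0 r=13: min(13,20)*13=169 best=169 *, l++
l=1 r=13: min(5,20)*12=60 best=169, l++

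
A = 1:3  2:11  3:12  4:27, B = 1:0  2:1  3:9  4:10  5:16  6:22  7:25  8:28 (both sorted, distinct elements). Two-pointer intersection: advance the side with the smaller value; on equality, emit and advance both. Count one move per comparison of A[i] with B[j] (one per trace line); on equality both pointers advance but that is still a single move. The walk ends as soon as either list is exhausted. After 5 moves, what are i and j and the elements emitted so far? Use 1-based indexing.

[i=1,j=1] 3>0 → j++
[i=1,j=2] 3>1 → j++
[i=1,j=3] 3<9 → i++
[i=2,j=3] 11>9 → j++
[i=2,j=4] 11>10 → j++

i=2, j=5, emitted=[]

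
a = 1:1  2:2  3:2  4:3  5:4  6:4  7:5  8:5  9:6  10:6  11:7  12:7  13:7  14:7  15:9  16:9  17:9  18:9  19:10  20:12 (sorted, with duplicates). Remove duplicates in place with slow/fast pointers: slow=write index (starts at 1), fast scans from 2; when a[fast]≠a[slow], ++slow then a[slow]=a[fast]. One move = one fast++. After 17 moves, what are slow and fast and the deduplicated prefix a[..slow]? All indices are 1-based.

slow=8, fast=19, prefix=[1, 2, 3, 4, 5, 6, 7, 9]

(s=1,f=2) a[fast]=2≠a[slow]=1 write a[2]=2 → slow++,fast++
(s=2,f=3) a[fast]=2=a[slow] dup → fast++
(s=2,f=4) a[fast]=3≠a[slow]=2 write a[3]=3 → slow++,fast++
(s=3,f=5) a[fast]=4≠a[slow]=3 write a[4]=4 → slow++,fast++
(s=4,f=6) a[fast]=4=a[slow] dup → fast++
(s=4,f=7) a[fast]=5≠a[slow]=4 write a[5]=5 → slow++,fast++
(s=5,f=8) a[fast]=5=a[slow] dup → fast++
(s=5,f=9) a[fast]=6≠a[slow]=5 write a[6]=6 → slow++,fast++
(s=6,f=10) a[fast]=6=a[slow] dup → fast++
(s=6,f=11) a[fast]=7≠a[slow]=6 write a[7]=7 → slow++,fast++
(s=7,f=12) a[fast]=7=a[slow] dup → fast++
(s=7,f=13) a[fast]=7=a[slow] dup → fast++
(s=7,f=14) a[fast]=7=a[slow] dup → fast++
(s=7,f=15) a[fast]=9≠a[slow]=7 write a[8]=9 → slow++,fast++
(s=8,f=16) a[fast]=9=a[slow] dup → fast++
(s=8,f=17) a[fast]=9=a[slow] dup → fast++
(s=8,f=18) a[fast]=9=a[slow] dup → fast++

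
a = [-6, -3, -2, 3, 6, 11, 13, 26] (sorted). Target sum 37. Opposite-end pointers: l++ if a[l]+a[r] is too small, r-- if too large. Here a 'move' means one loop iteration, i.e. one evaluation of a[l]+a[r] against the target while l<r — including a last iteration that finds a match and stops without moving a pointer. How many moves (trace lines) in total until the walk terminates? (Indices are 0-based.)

6 moves

l=0 r=7: -6+26=20 <37, l++
l=1 r=7: -3+26=23 <37, l++
l=2 r=7: -2+26=24 <37, l++
l=3 r=7: 3+26=29 <37, l++
l=4 r=7: 6+26=32 <37, l++
l=5 r=7: 11+26=37, found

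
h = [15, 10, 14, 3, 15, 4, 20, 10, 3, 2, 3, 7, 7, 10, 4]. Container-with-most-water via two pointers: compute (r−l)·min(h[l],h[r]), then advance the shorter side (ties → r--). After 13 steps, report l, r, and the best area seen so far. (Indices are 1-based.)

[1,15] min(15,4)*14=56 best=56 * → r--
[1,14] min(15,10)*13=130 best=130 * → r--
[1,13] min(15,7)*12=84 best=130 → r--
[1,12] min(15,7)*11=77 best=130 → r--
[1,11] min(15,3)*10=30 best=130 → r--
[1,10] min(15,2)*9=18 best=130 → r--
[1,9] min(15,3)*8=24 best=130 → r--
[1,8] min(15,10)*7=70 best=130 → r--
[1,7] min(15,20)*6=90 best=130 → l++
[2,7] min(10,20)*5=50 best=130 → l++
[3,7] min(14,20)*4=56 best=130 → l++
[4,7] min(3,20)*3=9 best=130 → l++
[5,7] min(15,20)*2=30 best=130 → l++

l=6, r=7, best area=130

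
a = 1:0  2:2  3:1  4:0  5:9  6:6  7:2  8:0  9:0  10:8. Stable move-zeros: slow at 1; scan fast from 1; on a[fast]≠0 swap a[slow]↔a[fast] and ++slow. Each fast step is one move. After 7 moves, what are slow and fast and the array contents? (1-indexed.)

slow=6, fast=8, a=[2, 1, 9, 6, 2, 0, 0, 0, 0, 8]

slow=1 fast=1: a[fast]=0, fast++
slow=1 fast=2: a[fast]=2≠0 swap→a[1]=2, slow++,fast++
slow=2 fast=3: a[fast]=1≠0 swap→a[2]=1, slow++,fast++
slow=3 fast=4: a[fast]=0, fast++
slow=3 fast=5: a[fast]=9≠0 swap→a[3]=9, slow++,fast++
slow=4 fast=6: a[fast]=6≠0 swap→a[4]=6, slow++,fast++
slow=5 fast=7: a[fast]=2≠0 swap→a[5]=2, slow++,fast++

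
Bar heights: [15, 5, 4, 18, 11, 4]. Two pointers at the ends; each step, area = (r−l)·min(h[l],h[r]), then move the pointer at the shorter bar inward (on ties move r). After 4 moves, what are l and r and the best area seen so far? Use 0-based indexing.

l=2, r=3, best area=45

[0,5] min(15,4)*5=20 best=20 * → r--
[0,4] min(15,11)*4=44 best=44 * → r--
[0,3] min(15,18)*3=45 best=45 * → l++
[1,3] min(5,18)*2=10 best=45 → l++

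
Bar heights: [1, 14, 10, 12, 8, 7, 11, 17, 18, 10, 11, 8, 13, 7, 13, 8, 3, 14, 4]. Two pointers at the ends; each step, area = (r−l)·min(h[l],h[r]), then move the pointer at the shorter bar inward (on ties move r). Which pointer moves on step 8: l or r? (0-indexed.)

l=0 r=18: min(1,4)*18=18 best=18 *, l++
l=1 r=18: min(14,4)*17=68 best=68 *, r--
l=1 r=17: min(14,14)*16=224 best=224 *, r--
l=1 r=16: min(14,3)*15=45 best=224, r--
l=1 r=15: min(14,8)*14=112 best=224, r--
l=1 r=14: min(14,13)*13=169 best=224, r--
l=1 r=13: min(14,7)*12=84 best=224, r--
l=1 r=12: min(14,13)*11=143 best=224, r--

r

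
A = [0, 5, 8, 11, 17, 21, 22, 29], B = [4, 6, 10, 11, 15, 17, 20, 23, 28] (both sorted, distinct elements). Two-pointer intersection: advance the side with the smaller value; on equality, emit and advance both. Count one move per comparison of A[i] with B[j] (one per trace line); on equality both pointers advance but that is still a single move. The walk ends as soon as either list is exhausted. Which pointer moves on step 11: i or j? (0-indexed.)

[i=0,j=0] 0<4 → i++
[i=1,j=0] 5>4 → j++
[i=1,j=1] 5<6 → i++
[i=2,j=1] 8>6 → j++
[i=2,j=2] 8<10 → i++
[i=3,j=2] 11>10 → j++
[i=3,j=3] 11==11 emit → i++,j++
[i=4,j=4] 17>15 → j++
[i=4,j=5] 17==17 emit → i++,j++
[i=5,j=6] 21>20 → j++
[i=5,j=7] 21<23 → i++

i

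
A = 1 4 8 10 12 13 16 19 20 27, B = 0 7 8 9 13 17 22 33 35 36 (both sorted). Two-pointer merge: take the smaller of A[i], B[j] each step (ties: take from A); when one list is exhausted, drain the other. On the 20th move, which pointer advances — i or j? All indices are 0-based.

[i=0,j=0] A[i]=1>B[j]=0 take 0 → j++
[i=0,j=1] A[i]=1<=B[j]=7 take 1 → i++
[i=1,j=1] A[i]=4<=B[j]=7 take 4 → i++
[i=2,j=1] A[i]=8>B[j]=7 take 7 → j++
[i=2,j=2] A[i]=8<=B[j]=8 take 8 → i++
[i=3,j=2] A[i]=10>B[j]=8 take 8 → j++
[i=3,j=3] A[i]=10>B[j]=9 take 9 → j++
[i=3,j=4] A[i]=10<=B[j]=13 take 10 → i++
[i=4,j=4] A[i]=12<=B[j]=13 take 12 → i++
[i=5,j=4] A[i]=13<=B[j]=13 take 13 → i++
[i=6,j=4] A[i]=16>B[j]=13 take 13 → j++
[i=6,j=5] A[i]=16<=B[j]=17 take 16 → i++
[i=7,j=5] A[i]=19>B[j]=17 take 17 → j++
[i=7,j=6] A[i]=19<=B[j]=22 take 19 → i++
[i=8,j=6] A[i]=20<=B[j]=22 take 20 → i++
[i=9,j=6] A[i]=27>B[j]=22 take 22 → j++
[i=9,j=7] A[i]=27<=B[j]=33 take 27 → i++
[i=10,j=7] A done, take B[j]=33 → j++
[i=10,j=8] A done, take B[j]=35 → j++
[i=10,j=9] A done, take B[j]=36 → j++

j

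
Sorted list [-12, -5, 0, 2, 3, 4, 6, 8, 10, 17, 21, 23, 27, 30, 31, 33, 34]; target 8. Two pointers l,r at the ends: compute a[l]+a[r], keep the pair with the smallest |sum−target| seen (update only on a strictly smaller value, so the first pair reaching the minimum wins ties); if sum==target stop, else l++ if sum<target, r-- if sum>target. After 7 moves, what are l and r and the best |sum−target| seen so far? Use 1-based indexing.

l=1, r=10, best |Δ|=1

l=1 r=17: -12+34=22 d=14 *, r--
l=1 r=16: -12+33=21 d=13 *, r--
l=1 r=15: -12+31=19 d=11 *, r--
l=1 r=14: -12+30=18 d=10 *, r--
l=1 r=13: -12+27=15 d=7 *, r--
l=1 r=12: -12+23=11 d=3 *, r--
l=1 r=11: -12+21=9 d=1 *, r--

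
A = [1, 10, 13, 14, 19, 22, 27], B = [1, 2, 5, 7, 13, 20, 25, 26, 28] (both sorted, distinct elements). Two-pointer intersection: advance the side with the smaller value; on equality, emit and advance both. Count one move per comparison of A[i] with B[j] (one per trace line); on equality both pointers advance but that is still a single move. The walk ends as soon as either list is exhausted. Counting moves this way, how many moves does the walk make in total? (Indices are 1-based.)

13 moves

i=1 j=1: 1==1 emit, i++,j++
i=2 j=2: 10>2, j++
i=2 j=3: 10>5, j++
i=2 j=4: 10>7, j++
i=2 j=5: 10<13, i++
i=3 j=5: 13==13 emit, i++,j++
i=4 j=6: 14<20, i++
i=5 j=6: 19<20, i++
i=6 j=6: 22>20, j++
i=6 j=7: 22<25, i++
i=7 j=7: 27>25, j++
i=7 j=8: 27>26, j++
i=7 j=9: 27<28, i++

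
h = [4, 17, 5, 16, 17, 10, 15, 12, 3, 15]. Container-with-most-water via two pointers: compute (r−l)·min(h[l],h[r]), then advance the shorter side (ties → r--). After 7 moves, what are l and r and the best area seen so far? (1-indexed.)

l=2, r=4, best area=120

[1,10] min(4,15)*9=36 best=36 * → l++
[2,10] min(17,15)*8=120 best=120 * → r--
[2,9] min(17,3)*7=21 best=120 → r--
[2,8] min(17,12)*6=72 best=120 → r--
[2,7] min(17,15)*5=75 best=120 → r--
[2,6] min(17,10)*4=40 best=120 → r--
[2,5] min(17,17)*3=51 best=120 → r--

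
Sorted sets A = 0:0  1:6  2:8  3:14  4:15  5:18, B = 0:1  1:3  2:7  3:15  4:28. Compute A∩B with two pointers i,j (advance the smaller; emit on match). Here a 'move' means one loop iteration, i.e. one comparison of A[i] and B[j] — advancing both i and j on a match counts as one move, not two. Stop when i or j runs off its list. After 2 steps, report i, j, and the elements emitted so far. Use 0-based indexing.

[i=0,j=0] 0<1 → i++
[i=1,j=0] 6>1 → j++

i=1, j=1, emitted=[]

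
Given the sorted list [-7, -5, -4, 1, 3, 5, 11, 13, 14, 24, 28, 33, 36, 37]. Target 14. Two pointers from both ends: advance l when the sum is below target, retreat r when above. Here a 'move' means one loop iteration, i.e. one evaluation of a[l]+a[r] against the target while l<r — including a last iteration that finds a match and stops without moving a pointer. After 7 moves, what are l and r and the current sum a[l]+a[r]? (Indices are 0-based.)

[0,13] -7+37=30 >14 → r--
[0,12] -7+36=29 >14 → r--
[0,11] -7+33=26 >14 → r--
[0,10] -7+28=21 >14 → r--
[0,9] -7+24=17 >14 → r--
[0,8] -7+14=7 <14 → l++
[1,8] -5+14=9 <14 → l++

l=2, r=8, sum=10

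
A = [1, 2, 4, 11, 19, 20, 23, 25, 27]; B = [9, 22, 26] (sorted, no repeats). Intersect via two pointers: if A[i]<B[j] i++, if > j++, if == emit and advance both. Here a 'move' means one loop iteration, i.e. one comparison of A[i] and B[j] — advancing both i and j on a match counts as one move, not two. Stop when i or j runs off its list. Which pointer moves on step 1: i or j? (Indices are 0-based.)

[i=0,j=0] 1<9 → i++

i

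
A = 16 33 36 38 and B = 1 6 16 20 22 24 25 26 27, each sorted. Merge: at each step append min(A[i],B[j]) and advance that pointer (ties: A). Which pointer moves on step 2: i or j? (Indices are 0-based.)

j

i=0 j=0: A[i]=16>B[j]=1 take 1, j++
i=0 j=1: A[i]=16>B[j]=6 take 6, j++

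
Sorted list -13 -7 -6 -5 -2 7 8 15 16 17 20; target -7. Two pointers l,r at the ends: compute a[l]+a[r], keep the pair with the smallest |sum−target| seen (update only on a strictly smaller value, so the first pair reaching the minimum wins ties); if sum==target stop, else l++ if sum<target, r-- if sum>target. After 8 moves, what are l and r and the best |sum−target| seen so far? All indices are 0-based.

l=0 r=10: -13+20=7 d=14 *, r--
l=0 r=9: -13+17=4 d=11 *, r--
l=0 r=8: -13+16=3 d=10 *, r--
l=0 r=7: -13+15=2 d=9 *, r--
l=0 r=6: -13+8=-5 d=2 *, r--
l=0 r=5: -13+7=-6 d=1 *, r--
l=0 r=4: -13+-2=-15 d=8, l++
l=1 r=4: -7+-2=-9 d=2, l++

l=2, r=4, best |Δ|=1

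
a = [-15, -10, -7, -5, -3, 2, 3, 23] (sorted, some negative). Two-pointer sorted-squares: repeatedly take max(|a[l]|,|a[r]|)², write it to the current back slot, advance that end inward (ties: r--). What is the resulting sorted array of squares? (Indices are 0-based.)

l=0 r=7: |-15|<=|23| out[7]=529, r--
l=0 r=6: |-15|>|3| out[6]=225, l++
l=1 r=6: |-10|>|3| out[5]=100, l++
l=2 r=6: |-7|>|3| out[4]=49, l++
l=3 r=6: |-5|>|3| out[3]=25, l++
l=4 r=6: |-3|<=|3| out[2]=9, r--
l=4 r=5: |-3|>|2| out[1]=9, l++
l=5 r=5: |2|<=|2| out[0]=4, r--

[4, 9, 9, 25, 49, 100, 225, 529]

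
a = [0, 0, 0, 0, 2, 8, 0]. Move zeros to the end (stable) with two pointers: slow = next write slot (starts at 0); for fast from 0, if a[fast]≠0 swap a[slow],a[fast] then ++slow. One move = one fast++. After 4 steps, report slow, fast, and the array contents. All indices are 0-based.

(s=0,f=0) a[fast]=0 → fast++
(s=0,f=1) a[fast]=0 → fast++
(s=0,f=2) a[fast]=0 → fast++
(s=0,f=3) a[fast]=0 → fast++

slow=0, fast=4, a=[0, 0, 0, 0, 2, 8, 0]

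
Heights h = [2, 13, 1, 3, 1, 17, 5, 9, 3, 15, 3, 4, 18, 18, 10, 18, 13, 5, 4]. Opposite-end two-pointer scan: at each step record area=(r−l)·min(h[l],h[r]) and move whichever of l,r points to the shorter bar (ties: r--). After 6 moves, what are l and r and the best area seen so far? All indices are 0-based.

l=3, r=15, best area=195

l=0 r=18: min(2,4)*18=36 best=36 *, l++
l=1 r=18: min(13,4)*17=68 best=68 *, r--
l=1 r=17: min(13,5)*16=80 best=80 *, r--
l=1 r=16: min(13,13)*15=195 best=195 *, r--
l=1 r=15: min(13,18)*14=182 best=195, l++
l=2 r=15: min(1,18)*13=13 best=195, l++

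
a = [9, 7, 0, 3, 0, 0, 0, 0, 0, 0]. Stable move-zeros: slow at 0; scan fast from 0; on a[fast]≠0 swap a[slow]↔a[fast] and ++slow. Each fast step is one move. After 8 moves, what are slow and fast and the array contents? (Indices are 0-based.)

slow=0 fast=0: a[fast]=9≠0 swap→a[0]=9, slow++,fast++
slow=1 fast=1: a[fast]=7≠0 swap→a[1]=7, slow++,fast++
slow=2 fast=2: a[fast]=0, fast++
slow=2 fast=3: a[fast]=3≠0 swap→a[2]=3, slow++,fast++
slow=3 fast=4: a[fast]=0, fast++
slow=3 fast=5: a[fast]=0, fast++
slow=3 fast=6: a[fast]=0, fast++
slow=3 fast=7: a[fast]=0, fast++

slow=3, fast=8, a=[9, 7, 3, 0, 0, 0, 0, 0, 0, 0]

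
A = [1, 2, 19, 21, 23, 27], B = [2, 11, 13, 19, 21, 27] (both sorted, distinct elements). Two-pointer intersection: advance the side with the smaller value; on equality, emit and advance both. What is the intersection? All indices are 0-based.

intersection = [2, 19, 21, 27]

[i=0,j=0] 1<2 → i++
[i=1,j=0] 2==2 emit → i++,j++
[i=2,j=1] 19>11 → j++
[i=2,j=2] 19>13 → j++
[i=2,j=3] 19==19 emit → i++,j++
[i=3,j=4] 21==21 emit → i++,j++
[i=4,j=5] 23<27 → i++
[i=5,j=5] 27==27 emit → i++,j++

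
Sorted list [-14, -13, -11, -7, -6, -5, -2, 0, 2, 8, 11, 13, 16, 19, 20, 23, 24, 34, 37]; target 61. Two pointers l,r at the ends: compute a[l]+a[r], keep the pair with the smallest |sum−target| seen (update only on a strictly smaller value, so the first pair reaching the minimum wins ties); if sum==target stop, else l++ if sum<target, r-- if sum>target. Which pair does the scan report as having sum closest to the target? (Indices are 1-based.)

pair (24, 37) with sum 61 (|Δ|=0)

[1,19] -14+37=23 d=38 * → l++
[2,19] -13+37=24 d=37 * → l++
[3,19] -11+37=26 d=35 * → l++
[4,19] -7+37=30 d=31 * → l++
[5,19] -6+37=31 d=30 * → l++
[6,19] -5+37=32 d=29 * → l++
[7,19] -2+37=35 d=26 * → l++
[8,19] 0+37=37 d=24 * → l++
[9,19] 2+37=39 d=22 * → l++
[10,19] 8+37=45 d=16 * → l++
[11,19] 11+37=48 d=13 * → l++
[12,19] 13+37=50 d=11 * → l++
[13,19] 16+37=53 d=8 * → l++
[14,19] 19+37=56 d=5 * → l++
[15,19] 20+37=57 d=4 * → l++
[16,19] 23+37=60 d=1 * → l++
[17,19] 24+37=61 d=0 * → stop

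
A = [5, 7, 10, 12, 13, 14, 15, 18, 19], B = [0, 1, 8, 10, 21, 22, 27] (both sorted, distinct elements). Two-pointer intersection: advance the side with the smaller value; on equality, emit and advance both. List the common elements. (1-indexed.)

intersection = [10]

[i=1,j=1] 5>0 → j++
[i=1,j=2] 5>1 → j++
[i=1,j=3] 5<8 → i++
[i=2,j=3] 7<8 → i++
[i=3,j=3] 10>8 → j++
[i=3,j=4] 10==10 emit → i++,j++
[i=4,j=5] 12<21 → i++
[i=5,j=5] 13<21 → i++
[i=6,j=5] 14<21 → i++
[i=7,j=5] 15<21 → i++
[i=8,j=5] 18<21 → i++
[i=9,j=5] 19<21 → i++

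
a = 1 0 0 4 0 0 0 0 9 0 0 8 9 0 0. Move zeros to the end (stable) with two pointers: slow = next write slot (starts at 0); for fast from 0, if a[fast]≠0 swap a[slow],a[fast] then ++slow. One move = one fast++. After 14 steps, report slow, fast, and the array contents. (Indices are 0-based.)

slow=0 fast=0: a[fast]=1≠0 swap→a[0]=1, slow++,fast++
slow=1 fast=1: a[fast]=0, fast++
slow=1 fast=2: a[fast]=0, fast++
slow=1 fast=3: a[fast]=4≠0 swap→a[1]=4, slow++,fast++
slow=2 fast=4: a[fast]=0, fast++
slow=2 fast=5: a[fast]=0, fast++
slow=2 fast=6: a[fast]=0, fast++
slow=2 fast=7: a[fast]=0, fast++
slow=2 fast=8: a[fast]=9≠0 swap→a[2]=9, slow++,fast++
slow=3 fast=9: a[fast]=0, fast++
slow=3 fast=10: a[fast]=0, fast++
slow=3 fast=11: a[fast]=8≠0 swap→a[3]=8, slow++,fast++
slow=4 fast=12: a[fast]=9≠0 swap→a[4]=9, slow++,fast++
slow=5 fast=13: a[fast]=0, fast++

slow=5, fast=14, a=[1, 4, 9, 8, 9, 0, 0, 0, 0, 0, 0, 0, 0, 0, 0]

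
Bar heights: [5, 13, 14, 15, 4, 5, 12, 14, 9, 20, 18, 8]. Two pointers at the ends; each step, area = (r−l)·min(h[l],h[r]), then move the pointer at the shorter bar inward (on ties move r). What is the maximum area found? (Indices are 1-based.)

[1,12] min(5,8)*11=55 best=55 * → l++
[2,12] min(13,8)*10=80 best=80 * → r--
[2,11] min(13,18)*9=117 best=117 * → l++
[3,11] min(14,18)*8=112 best=117 → l++
[4,11] min(15,18)*7=105 best=117 → l++
[5,11] min(4,18)*6=24 best=117 → l++
[6,11] min(5,18)*5=25 best=117 → l++
[7,11] min(12,18)*4=48 best=117 → l++
[8,11] min(14,18)*3=42 best=117 → l++
[9,11] min(9,18)*2=18 best=117 → l++
[10,11] min(20,18)*1=18 best=117 → r--

max area = 117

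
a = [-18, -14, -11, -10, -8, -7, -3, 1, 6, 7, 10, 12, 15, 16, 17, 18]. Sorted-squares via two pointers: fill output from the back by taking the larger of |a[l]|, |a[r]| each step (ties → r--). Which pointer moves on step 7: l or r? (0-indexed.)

r

[0,15] |-18|<=|18| out[15]=324 → r--
[0,14] |-18|>|17| out[14]=324 → l++
[1,14] |-14|<=|17| out[13]=289 → r--
[1,13] |-14|<=|16| out[12]=256 → r--
[1,12] |-14|<=|15| out[11]=225 → r--
[1,11] |-14|>|12| out[10]=196 → l++
[2,11] |-11|<=|12| out[9]=144 → r--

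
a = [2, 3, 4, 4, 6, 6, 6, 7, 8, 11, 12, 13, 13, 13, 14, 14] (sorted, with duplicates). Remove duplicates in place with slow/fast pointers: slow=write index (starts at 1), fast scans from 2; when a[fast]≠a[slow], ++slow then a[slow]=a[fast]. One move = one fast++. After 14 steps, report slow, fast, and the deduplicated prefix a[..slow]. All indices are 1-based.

slow=10, fast=16, prefix=[2, 3, 4, 6, 7, 8, 11, 12, 13, 14]

(s=1,f=2) a[fast]=3≠a[slow]=2 write a[2]=3 → slow++,fast++
(s=2,f=3) a[fast]=4≠a[slow]=3 write a[3]=4 → slow++,fast++
(s=3,f=4) a[fast]=4=a[slow] dup → fast++
(s=3,f=5) a[fast]=6≠a[slow]=4 write a[4]=6 → slow++,fast++
(s=4,f=6) a[fast]=6=a[slow] dup → fast++
(s=4,f=7) a[fast]=6=a[slow] dup → fast++
(s=4,f=8) a[fast]=7≠a[slow]=6 write a[5]=7 → slow++,fast++
(s=5,f=9) a[fast]=8≠a[slow]=7 write a[6]=8 → slow++,fast++
(s=6,f=10) a[fast]=11≠a[slow]=8 write a[7]=11 → slow++,fast++
(s=7,f=11) a[fast]=12≠a[slow]=11 write a[8]=12 → slow++,fast++
(s=8,f=12) a[fast]=13≠a[slow]=12 write a[9]=13 → slow++,fast++
(s=9,f=13) a[fast]=13=a[slow] dup → fast++
(s=9,f=14) a[fast]=13=a[slow] dup → fast++
(s=9,f=15) a[fast]=14≠a[slow]=13 write a[10]=14 → slow++,fast++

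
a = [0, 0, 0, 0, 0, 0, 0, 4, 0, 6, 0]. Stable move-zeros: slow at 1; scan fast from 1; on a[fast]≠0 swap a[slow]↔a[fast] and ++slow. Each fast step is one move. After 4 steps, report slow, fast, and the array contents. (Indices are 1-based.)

slow=1, fast=5, a=[0, 0, 0, 0, 0, 0, 0, 4, 0, 6, 0]

slow=1 fast=1: a[fast]=0, fast++
slow=1 fast=2: a[fast]=0, fast++
slow=1 fast=3: a[fast]=0, fast++
slow=1 fast=4: a[fast]=0, fast++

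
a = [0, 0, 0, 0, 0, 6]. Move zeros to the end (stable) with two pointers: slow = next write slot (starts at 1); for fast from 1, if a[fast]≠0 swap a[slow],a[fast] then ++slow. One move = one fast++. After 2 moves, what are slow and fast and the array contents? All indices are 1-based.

(s=1,f=1) a[fast]=0 → fast++
(s=1,f=2) a[fast]=0 → fast++

slow=1, fast=3, a=[0, 0, 0, 0, 0, 6]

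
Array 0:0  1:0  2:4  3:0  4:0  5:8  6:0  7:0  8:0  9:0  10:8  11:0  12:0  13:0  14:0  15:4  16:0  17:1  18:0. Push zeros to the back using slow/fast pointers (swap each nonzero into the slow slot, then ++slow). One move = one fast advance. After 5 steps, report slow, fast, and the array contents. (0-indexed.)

slow=1, fast=5, a=[4, 0, 0, 0, 0, 8, 0, 0, 0, 0, 8, 0, 0, 0, 0, 4, 0, 1, 0]

(s=0,f=0) a[fast]=0 → fast++
(s=0,f=1) a[fast]=0 → fast++
(s=0,f=2) a[fast]=4≠0 swap→a[0]=4 → slow++,fast++
(s=1,f=3) a[fast]=0 → fast++
(s=1,f=4) a[fast]=0 → fast++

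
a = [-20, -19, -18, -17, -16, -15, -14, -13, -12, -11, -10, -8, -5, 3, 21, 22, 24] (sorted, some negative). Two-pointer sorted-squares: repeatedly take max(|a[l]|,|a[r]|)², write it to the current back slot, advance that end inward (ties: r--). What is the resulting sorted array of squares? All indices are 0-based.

[9, 25, 64, 100, 121, 144, 169, 196, 225, 256, 289, 324, 361, 400, 441, 484, 576]

[0,16] |-20|<=|24| out[16]=576 → r--
[0,15] |-20|<=|22| out[15]=484 → r--
[0,14] |-20|<=|21| out[14]=441 → r--
[0,13] |-20|>|3| out[13]=400 → l++
[1,13] |-19|>|3| out[12]=361 → l++
[2,13] |-18|>|3| out[11]=324 → l++
[3,13] |-17|>|3| out[10]=289 → l++
[4,13] |-16|>|3| out[9]=256 → l++
[5,13] |-15|>|3| out[8]=225 → l++
[6,13] |-14|>|3| out[7]=196 → l++
[7,13] |-13|>|3| out[6]=169 → l++
[8,13] |-12|>|3| out[5]=144 → l++
[9,13] |-11|>|3| out[4]=121 → l++
[10,13] |-10|>|3| out[3]=100 → l++
[11,13] |-8|>|3| out[2]=64 → l++
[12,13] |-5|>|3| out[1]=25 → l++
[13,13] |3|<=|3| out[0]=9 → r--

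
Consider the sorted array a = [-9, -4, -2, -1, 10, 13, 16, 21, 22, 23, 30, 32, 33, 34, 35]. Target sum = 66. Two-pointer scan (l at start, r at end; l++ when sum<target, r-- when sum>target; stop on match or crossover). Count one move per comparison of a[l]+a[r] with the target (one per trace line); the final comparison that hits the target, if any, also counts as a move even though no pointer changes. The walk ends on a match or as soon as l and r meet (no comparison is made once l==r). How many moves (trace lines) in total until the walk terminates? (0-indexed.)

[0,14] -9+35=26 <66 → l++
[1,14] -4+35=31 <66 → l++
[2,14] -2+35=33 <66 → l++
[3,14] -1+35=34 <66 → l++
[4,14] 10+35=45 <66 → l++
[5,14] 13+35=48 <66 → l++
[6,14] 16+35=51 <66 → l++
[7,14] 21+35=56 <66 → l++
[8,14] 22+35=57 <66 → l++
[9,14] 23+35=58 <66 → l++
[10,14] 30+35=65 <66 → l++
[11,14] 32+35=67 >66 → r--
[11,13] 32+34=66 → found

13 moves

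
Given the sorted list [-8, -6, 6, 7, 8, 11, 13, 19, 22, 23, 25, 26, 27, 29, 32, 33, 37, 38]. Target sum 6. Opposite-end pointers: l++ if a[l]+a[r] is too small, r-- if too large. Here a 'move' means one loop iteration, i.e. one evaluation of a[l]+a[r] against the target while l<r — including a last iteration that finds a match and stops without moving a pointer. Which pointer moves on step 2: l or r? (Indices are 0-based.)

r

l=0 r=17: -8+38=30 >6, r--
l=0 r=16: -8+37=29 >6, r--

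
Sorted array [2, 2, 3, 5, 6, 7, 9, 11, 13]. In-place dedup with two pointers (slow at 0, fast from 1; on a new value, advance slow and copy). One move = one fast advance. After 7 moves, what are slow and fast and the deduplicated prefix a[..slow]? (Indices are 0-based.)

slow=0 fast=1: a[fast]=2=a[slow] dup, fast++
slow=0 fast=2: a[fast]=3≠a[slow]=2 write a[1]=3, slow++,fast++
slow=1 fast=3: a[fast]=5≠a[slow]=3 write a[2]=5, slow++,fast++
slow=2 fast=4: a[fast]=6≠a[slow]=5 write a[3]=6, slow++,fast++
slow=3 fast=5: a[fast]=7≠a[slow]=6 write a[4]=7, slow++,fast++
slow=4 fast=6: a[fast]=9≠a[slow]=7 write a[5]=9, slow++,fast++
slow=5 fast=7: a[fast]=11≠a[slow]=9 write a[6]=11, slow++,fast++

slow=6, fast=8, prefix=[2, 3, 5, 6, 7, 9, 11]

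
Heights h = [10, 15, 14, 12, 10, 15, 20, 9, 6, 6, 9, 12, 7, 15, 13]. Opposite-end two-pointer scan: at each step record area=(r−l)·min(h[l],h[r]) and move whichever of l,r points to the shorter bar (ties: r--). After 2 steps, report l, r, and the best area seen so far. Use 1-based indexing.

l=2, r=14, best area=169

[1,15] min(10,13)*14=140 best=140 * → l++
[2,15] min(15,13)*13=169 best=169 * → r--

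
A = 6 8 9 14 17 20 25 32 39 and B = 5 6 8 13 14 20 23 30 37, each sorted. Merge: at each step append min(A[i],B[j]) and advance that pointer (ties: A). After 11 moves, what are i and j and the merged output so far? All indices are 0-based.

i=6, j=5, merged so far=[5, 6, 6, 8, 8, 9, 13, 14, 14, 17, 20]

i=0 j=0: A[i]=6>B[j]=5 take 5, j++
i=0 j=1: A[i]=6<=B[j]=6 take 6, i++
i=1 j=1: A[i]=8>B[j]=6 take 6, j++
i=1 j=2: A[i]=8<=B[j]=8 take 8, i++
i=2 j=2: A[i]=9>B[j]=8 take 8, j++
i=2 j=3: A[i]=9<=B[j]=13 take 9, i++
i=3 j=3: A[i]=14>B[j]=13 take 13, j++
i=3 j=4: A[i]=14<=B[j]=14 take 14, i++
i=4 j=4: A[i]=17>B[j]=14 take 14, j++
i=4 j=5: A[i]=17<=B[j]=20 take 17, i++
i=5 j=5: A[i]=20<=B[j]=20 take 20, i++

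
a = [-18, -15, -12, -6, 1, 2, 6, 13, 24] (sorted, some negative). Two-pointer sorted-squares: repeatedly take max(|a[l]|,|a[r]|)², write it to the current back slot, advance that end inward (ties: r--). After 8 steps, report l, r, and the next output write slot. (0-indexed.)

l=4, r=4, next write slot=0

l=0 r=8: |-18|<=|24| out[8]=576, r--
l=0 r=7: |-18|>|13| out[7]=324, l++
l=1 r=7: |-15|>|13| out[6]=225, l++
l=2 r=7: |-12|<=|13| out[5]=169, r--
l=2 r=6: |-12|>|6| out[4]=144, l++
l=3 r=6: |-6|<=|6| out[3]=36, r--
l=3 r=5: |-6|>|2| out[2]=36, l++
l=4 r=5: |1|<=|2| out[1]=4, r--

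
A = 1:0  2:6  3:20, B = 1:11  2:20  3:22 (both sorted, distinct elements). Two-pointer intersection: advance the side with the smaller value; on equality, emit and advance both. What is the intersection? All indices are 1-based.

intersection = [20]

[i=1,j=1] 0<11 → i++
[i=2,j=1] 6<11 → i++
[i=3,j=1] 20>11 → j++
[i=3,j=2] 20==20 emit → i++,j++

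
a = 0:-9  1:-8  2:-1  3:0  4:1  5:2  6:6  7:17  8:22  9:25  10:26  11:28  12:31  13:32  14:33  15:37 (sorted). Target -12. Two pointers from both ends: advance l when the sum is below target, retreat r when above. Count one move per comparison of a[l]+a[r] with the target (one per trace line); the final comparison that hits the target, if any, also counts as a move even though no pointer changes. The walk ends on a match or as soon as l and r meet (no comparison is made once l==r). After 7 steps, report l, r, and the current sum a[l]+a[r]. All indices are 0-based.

l=0 r=15: -9+37=28 >-12, r--
l=0 r=14: -9+33=24 >-12, r--
l=0 r=13: -9+32=23 >-12, r--
l=0 r=12: -9+31=22 >-12, r--
l=0 r=11: -9+28=19 >-12, r--
l=0 r=10: -9+26=17 >-12, r--
l=0 r=9: -9+25=16 >-12, r--

l=0, r=8, sum=13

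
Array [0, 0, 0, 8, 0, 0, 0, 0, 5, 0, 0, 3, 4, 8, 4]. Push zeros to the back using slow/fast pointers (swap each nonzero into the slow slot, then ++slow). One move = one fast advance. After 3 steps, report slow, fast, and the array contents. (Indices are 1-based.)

slow=1 fast=1: a[fast]=0, fast++
slow=1 fast=2: a[fast]=0, fast++
slow=1 fast=3: a[fast]=0, fast++

slow=1, fast=4, a=[0, 0, 0, 8, 0, 0, 0, 0, 5, 0, 0, 3, 4, 8, 4]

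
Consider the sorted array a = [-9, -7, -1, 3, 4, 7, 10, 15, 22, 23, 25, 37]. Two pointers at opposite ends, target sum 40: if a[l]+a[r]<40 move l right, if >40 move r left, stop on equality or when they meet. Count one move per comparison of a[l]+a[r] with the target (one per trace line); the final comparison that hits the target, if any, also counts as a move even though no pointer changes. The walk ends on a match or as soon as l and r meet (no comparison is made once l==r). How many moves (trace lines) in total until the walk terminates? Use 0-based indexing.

4 moves

[0,11] -9+37=28 <40 → l++
[1,11] -7+37=30 <40 → l++
[2,11] -1+37=36 <40 → l++
[3,11] 3+37=40 → found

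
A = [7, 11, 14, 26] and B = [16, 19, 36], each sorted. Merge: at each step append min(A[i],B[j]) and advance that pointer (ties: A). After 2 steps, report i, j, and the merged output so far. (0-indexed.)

[i=0,j=0] A[i]=7<=B[j]=16 take 7 → i++
[i=1,j=0] A[i]=11<=B[j]=16 take 11 → i++

i=2, j=0, merged so far=[7, 11]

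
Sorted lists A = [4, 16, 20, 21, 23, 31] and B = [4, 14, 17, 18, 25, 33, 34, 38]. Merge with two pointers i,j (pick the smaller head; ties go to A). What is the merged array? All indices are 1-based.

[i=1,j=1] A[i]=4<=B[j]=4 take 4 → i++
[i=2,j=1] A[i]=16>B[j]=4 take 4 → j++
[i=2,j=2] A[i]=16>B[j]=14 take 14 → j++
[i=2,j=3] A[i]=16<=B[j]=17 take 16 → i++
[i=3,j=3] A[i]=20>B[j]=17 take 17 → j++
[i=3,j=4] A[i]=20>B[j]=18 take 18 → j++
[i=3,j=5] A[i]=20<=B[j]=25 take 20 → i++
[i=4,j=5] A[i]=21<=B[j]=25 take 21 → i++
[i=5,j=5] A[i]=23<=B[j]=25 take 23 → i++
[i=6,j=5] A[i]=31>B[j]=25 take 25 → j++
[i=6,j=6] A[i]=31<=B[j]=33 take 31 → i++
[i=7,j=6] A done, take B[j]=33 → j++
[i=7,j=7] A done, take B[j]=34 → j++
[i=7,j=8] A done, take B[j]=38 → j++

[4, 4, 14, 16, 17, 18, 20, 21, 23, 25, 31, 33, 34, 38]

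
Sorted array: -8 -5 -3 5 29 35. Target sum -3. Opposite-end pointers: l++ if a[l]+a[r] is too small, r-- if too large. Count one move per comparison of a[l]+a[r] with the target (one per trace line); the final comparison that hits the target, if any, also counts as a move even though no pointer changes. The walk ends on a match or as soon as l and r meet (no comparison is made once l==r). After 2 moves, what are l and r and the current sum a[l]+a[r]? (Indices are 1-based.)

l=1, r=4, sum=-3

[1,6] -8+35=27 >-3 → r--
[1,5] -8+29=21 >-3 → r--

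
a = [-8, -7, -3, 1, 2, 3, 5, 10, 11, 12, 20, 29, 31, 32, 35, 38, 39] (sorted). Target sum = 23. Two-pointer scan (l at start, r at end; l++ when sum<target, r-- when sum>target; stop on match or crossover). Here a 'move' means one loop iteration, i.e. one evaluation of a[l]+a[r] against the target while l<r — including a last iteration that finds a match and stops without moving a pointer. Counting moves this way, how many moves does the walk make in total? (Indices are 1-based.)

5 moves

l=1 r=17: -8+39=31 >23, r--
l=1 r=16: -8+38=30 >23, r--
l=1 r=15: -8+35=27 >23, r--
l=1 r=14: -8+32=24 >23, r--
l=1 r=13: -8+31=23, found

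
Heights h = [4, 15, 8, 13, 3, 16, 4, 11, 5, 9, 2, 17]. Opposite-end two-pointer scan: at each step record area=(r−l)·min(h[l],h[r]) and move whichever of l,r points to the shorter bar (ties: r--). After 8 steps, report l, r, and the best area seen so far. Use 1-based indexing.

[1,12] min(4,17)*11=44 best=44 * → l++
[2,12] min(15,17)*10=150 best=150 * → l++
[3,12] min(8,17)*9=72 best=150 → l++
[4,12] min(13,17)*8=104 best=150 → l++
[5,12] min(3,17)*7=21 best=150 → l++
[6,12] min(16,17)*6=96 best=150 → l++
[7,12] min(4,17)*5=20 best=150 → l++
[8,12] min(11,17)*4=44 best=150 → l++

l=9, r=12, best area=150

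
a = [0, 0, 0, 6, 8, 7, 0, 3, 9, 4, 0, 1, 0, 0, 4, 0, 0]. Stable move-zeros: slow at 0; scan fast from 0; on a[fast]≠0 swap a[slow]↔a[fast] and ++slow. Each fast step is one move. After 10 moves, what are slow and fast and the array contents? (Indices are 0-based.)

slow=6, fast=10, a=[6, 8, 7, 3, 9, 4, 0, 0, 0, 0, 0, 1, 0, 0, 4, 0, 0]

(s=0,f=0) a[fast]=0 → fast++
(s=0,f=1) a[fast]=0 → fast++
(s=0,f=2) a[fast]=0 → fast++
(s=0,f=3) a[fast]=6≠0 swap→a[0]=6 → slow++,fast++
(s=1,f=4) a[fast]=8≠0 swap→a[1]=8 → slow++,fast++
(s=2,f=5) a[fast]=7≠0 swap→a[2]=7 → slow++,fast++
(s=3,f=6) a[fast]=0 → fast++
(s=3,f=7) a[fast]=3≠0 swap→a[3]=3 → slow++,fast++
(s=4,f=8) a[fast]=9≠0 swap→a[4]=9 → slow++,fast++
(s=5,f=9) a[fast]=4≠0 swap→a[5]=4 → slow++,fast++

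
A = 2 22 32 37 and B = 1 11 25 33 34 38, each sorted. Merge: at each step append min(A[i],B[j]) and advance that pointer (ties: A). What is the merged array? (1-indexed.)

[1, 2, 11, 22, 25, 32, 33, 34, 37, 38]

i=1 j=1: A[i]=2>B[j]=1 take 1, j++
i=1 j=2: A[i]=2<=B[j]=11 take 2, i++
i=2 j=2: A[i]=22>B[j]=11 take 11, j++
i=2 j=3: A[i]=22<=B[j]=25 take 22, i++
i=3 j=3: A[i]=32>B[j]=25 take 25, j++
i=3 j=4: A[i]=32<=B[j]=33 take 32, i++
i=4 j=4: A[i]=37>B[j]=33 take 33, j++
i=4 j=5: A[i]=37>B[j]=34 take 34, j++
i=4 j=6: A[i]=37<=B[j]=38 take 37, i++
i=5 j=6: A done, take B[j]=38, j++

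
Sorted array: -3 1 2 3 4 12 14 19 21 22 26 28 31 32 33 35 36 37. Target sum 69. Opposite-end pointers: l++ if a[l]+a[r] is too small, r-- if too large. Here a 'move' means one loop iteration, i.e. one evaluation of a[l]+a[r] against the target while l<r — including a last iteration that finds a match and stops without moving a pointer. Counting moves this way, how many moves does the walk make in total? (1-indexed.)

[1,18] -3+37=34 <69 → l++
[2,18] 1+37=38 <69 → l++
[3,18] 2+37=39 <69 → l++
[4,18] 3+37=40 <69 → l++
[5,18] 4+37=41 <69 → l++
[6,18] 12+37=49 <69 → l++
[7,18] 14+37=51 <69 → l++
[8,18] 19+37=56 <69 → l++
[9,18] 21+37=58 <69 → l++
[10,18] 22+37=59 <69 → l++
[11,18] 26+37=63 <69 → l++
[12,18] 28+37=65 <69 → l++
[13,18] 31+37=68 <69 → l++
[14,18] 32+37=69 → found

14 moves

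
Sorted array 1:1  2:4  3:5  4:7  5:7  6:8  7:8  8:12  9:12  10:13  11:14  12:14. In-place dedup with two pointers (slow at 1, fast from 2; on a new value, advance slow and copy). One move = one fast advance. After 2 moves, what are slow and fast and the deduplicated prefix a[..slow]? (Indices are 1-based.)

slow=3, fast=4, prefix=[1, 4, 5]

slow=1 fast=2: a[fast]=4≠a[slow]=1 write a[2]=4, slow++,fast++
slow=2 fast=3: a[fast]=5≠a[slow]=4 write a[3]=5, slow++,fast++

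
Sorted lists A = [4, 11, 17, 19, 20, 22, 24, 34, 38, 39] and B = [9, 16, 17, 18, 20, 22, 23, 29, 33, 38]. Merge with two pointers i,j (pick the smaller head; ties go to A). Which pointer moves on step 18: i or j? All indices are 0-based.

i=0 j=0: A[i]=4<=B[j]=9 take 4, i++
i=1 j=0: A[i]=11>B[j]=9 take 9, j++
i=1 j=1: A[i]=11<=B[j]=16 take 11, i++
i=2 j=1: A[i]=17>B[j]=16 take 16, j++
i=2 j=2: A[i]=17<=B[j]=17 take 17, i++
i=3 j=2: A[i]=19>B[j]=17 take 17, j++
i=3 j=3: A[i]=19>B[j]=18 take 18, j++
i=3 j=4: A[i]=19<=B[j]=20 take 19, i++
i=4 j=4: A[i]=20<=B[j]=20 take 20, i++
i=5 j=4: A[i]=22>B[j]=20 take 20, j++
i=5 j=5: A[i]=22<=B[j]=22 take 22, i++
i=6 j=5: A[i]=24>B[j]=22 take 22, j++
i=6 j=6: A[i]=24>B[j]=23 take 23, j++
i=6 j=7: A[i]=24<=B[j]=29 take 24, i++
i=7 j=7: A[i]=34>B[j]=29 take 29, j++
i=7 j=8: A[i]=34>B[j]=33 take 33, j++
i=7 j=9: A[i]=34<=B[j]=38 take 34, i++
i=8 j=9: A[i]=38<=B[j]=38 take 38, i++

i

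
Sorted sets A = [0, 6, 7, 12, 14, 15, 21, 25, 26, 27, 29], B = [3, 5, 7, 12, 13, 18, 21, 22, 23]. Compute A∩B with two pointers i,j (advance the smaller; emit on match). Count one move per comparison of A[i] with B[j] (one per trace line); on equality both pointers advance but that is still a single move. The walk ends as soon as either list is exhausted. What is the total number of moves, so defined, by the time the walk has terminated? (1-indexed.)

[i=1,j=1] 0<3 → i++
[i=2,j=1] 6>3 → j++
[i=2,j=2] 6>5 → j++
[i=2,j=3] 6<7 → i++
[i=3,j=3] 7==7 emit → i++,j++
[i=4,j=4] 12==12 emit → i++,j++
[i=5,j=5] 14>13 → j++
[i=5,j=6] 14<18 → i++
[i=6,j=6] 15<18 → i++
[i=7,j=6] 21>18 → j++
[i=7,j=7] 21==21 emit → i++,j++
[i=8,j=8] 25>22 → j++
[i=8,j=9] 25>23 → j++

13 moves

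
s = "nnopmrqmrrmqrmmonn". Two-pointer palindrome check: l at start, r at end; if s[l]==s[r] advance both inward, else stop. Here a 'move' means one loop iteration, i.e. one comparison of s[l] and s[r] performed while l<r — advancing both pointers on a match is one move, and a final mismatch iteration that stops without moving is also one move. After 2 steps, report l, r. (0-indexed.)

[0,17] 'n'=='n' → l++,r--
[1,16] 'n'=='n' → l++,r--

l=2, r=15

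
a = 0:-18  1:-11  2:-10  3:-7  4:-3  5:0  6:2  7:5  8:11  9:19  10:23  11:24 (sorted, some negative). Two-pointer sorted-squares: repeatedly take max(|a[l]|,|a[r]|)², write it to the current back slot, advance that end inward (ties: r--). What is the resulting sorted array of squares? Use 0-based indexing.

l=0 r=11: |-18|<=|24| out[11]=576, r--
l=0 r=10: |-18|<=|23| out[10]=529, r--
l=0 r=9: |-18|<=|19| out[9]=361, r--
l=0 r=8: |-18|>|11| out[8]=324, l++
l=1 r=8: |-11|<=|11| out[7]=121, r--
l=1 r=7: |-11|>|5| out[6]=121, l++
l=2 r=7: |-10|>|5| out[5]=100, l++
l=3 r=7: |-7|>|5| out[4]=49, l++
l=4 r=7: |-3|<=|5| out[3]=25, r--
l=4 r=6: |-3|>|2| out[2]=9, l++
l=5 r=6: |0|<=|2| out[1]=4, r--
l=5 r=5: |0|<=|0| out[0]=0, r--

[0, 4, 9, 25, 49, 100, 121, 121, 324, 361, 529, 576]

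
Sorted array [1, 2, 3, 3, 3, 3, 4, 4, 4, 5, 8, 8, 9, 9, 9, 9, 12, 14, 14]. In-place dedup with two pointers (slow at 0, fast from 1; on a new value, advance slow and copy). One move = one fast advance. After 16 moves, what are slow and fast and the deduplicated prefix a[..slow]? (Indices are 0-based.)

slow=0 fast=1: a[fast]=2≠a[slow]=1 write a[1]=2, slow++,fast++
slow=1 fast=2: a[fast]=3≠a[slow]=2 write a[2]=3, slow++,fast++
slow=2 fast=3: a[fast]=3=a[slow] dup, fast++
slow=2 fast=4: a[fast]=3=a[slow] dup, fast++
slow=2 fast=5: a[fast]=3=a[slow] dup, fast++
slow=2 fast=6: a[fast]=4≠a[slow]=3 write a[3]=4, slow++,fast++
slow=3 fast=7: a[fast]=4=a[slow] dup, fast++
slow=3 fast=8: a[fast]=4=a[slow] dup, fast++
slow=3 fast=9: a[fast]=5≠a[slow]=4 write a[4]=5, slow++,fast++
slow=4 fast=10: a[fast]=8≠a[slow]=5 write a[5]=8, slow++,fast++
slow=5 fast=11: a[fast]=8=a[slow] dup, fast++
slow=5 fast=12: a[fast]=9≠a[slow]=8 write a[6]=9, slow++,fast++
slow=6 fast=13: a[fast]=9=a[slow] dup, fast++
slow=6 fast=14: a[fast]=9=a[slow] dup, fast++
slow=6 fast=15: a[fast]=9=a[slow] dup, fast++
slow=6 fast=16: a[fast]=12≠a[slow]=9 write a[7]=12, slow++,fast++

slow=7, fast=17, prefix=[1, 2, 3, 4, 5, 8, 9, 12]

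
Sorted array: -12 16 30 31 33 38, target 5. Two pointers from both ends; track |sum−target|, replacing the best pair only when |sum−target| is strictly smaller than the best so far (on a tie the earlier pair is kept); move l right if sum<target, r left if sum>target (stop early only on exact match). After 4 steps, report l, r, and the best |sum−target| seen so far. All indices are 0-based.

l=0 r=5: -12+38=26 d=21 *, r--
l=0 r=4: -12+33=21 d=16 *, r--
l=0 r=3: -12+31=19 d=14 *, r--
l=0 r=2: -12+30=18 d=13 *, r--

l=0, r=1, best |Δ|=13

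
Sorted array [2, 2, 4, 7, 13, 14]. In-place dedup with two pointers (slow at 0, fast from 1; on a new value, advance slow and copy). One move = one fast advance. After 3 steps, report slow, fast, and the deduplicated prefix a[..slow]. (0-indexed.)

(s=0,f=1) a[fast]=2=a[slow] dup → fast++
(s=0,f=2) a[fast]=4≠a[slow]=2 write a[1]=4 → slow++,fast++
(s=1,f=3) a[fast]=7≠a[slow]=4 write a[2]=7 → slow++,fast++

slow=2, fast=4, prefix=[2, 4, 7]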